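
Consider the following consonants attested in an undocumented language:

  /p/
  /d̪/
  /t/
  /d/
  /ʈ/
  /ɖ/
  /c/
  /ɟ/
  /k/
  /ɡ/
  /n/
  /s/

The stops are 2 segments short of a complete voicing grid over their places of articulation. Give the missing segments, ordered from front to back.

place of articulation  voiceless  voiced  
bilabial          p         —       
dental            —         d̪      
alveolar          t         d       
retroflex         ʈ         ɖ       
palatal           c         ɟ       
velar             k         ɡ       
Gaps, from front to back: bilabial lacks voiced (/b/); dental lacks voiceless (/t̪/).

/b/, /t̪/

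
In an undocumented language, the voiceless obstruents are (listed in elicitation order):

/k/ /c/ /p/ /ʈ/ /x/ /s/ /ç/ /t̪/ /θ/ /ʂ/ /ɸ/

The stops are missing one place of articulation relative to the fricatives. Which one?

Stop: /p/ (bilabial), /t̪/ (dental), /ʈ/ (retroflex), /c/ (palatal), /k/ (velar).
Fricative: /ɸ/ (bilabial), /θ/ (dental), /s/ (alveolar), /ʂ/ (retroflex), /ç/ (palatal), /x/ (velar).
Every place of articulation has a stop member except alveolar, where /t/ would be expected.

alveolar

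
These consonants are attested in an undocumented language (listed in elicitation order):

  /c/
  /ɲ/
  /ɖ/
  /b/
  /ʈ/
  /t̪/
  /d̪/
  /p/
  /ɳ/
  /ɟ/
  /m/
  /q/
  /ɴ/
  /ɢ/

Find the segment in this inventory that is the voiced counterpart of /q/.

/q/ is a voiceless uvular stop.
The voiced counterpart is a voiced uvular stop — in this inventory, /ɢ/.

/ɢ/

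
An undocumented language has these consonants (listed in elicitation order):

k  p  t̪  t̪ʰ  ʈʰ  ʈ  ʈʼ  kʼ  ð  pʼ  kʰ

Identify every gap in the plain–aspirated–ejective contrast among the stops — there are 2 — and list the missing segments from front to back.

/pʰ/, /t̪ʼ/

bilabial: plain /p/, aspirated —, ejective /pʼ/.
dental: plain /t̪/, aspirated /t̪ʰ/, ejective —.
retroflex: plain /ʈ/, aspirated /ʈʰ/, ejective /ʈʼ/.
velar: plain /k/, aspirated /kʰ/, ejective /kʼ/.
Gaps, from front to back: bilabial lacks aspirated (/pʰ/); dental lacks ejective (/t̪ʼ/).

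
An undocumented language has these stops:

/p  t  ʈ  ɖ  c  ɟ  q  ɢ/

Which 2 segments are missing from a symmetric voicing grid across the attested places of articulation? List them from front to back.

place of articulation  voiceless  voiced  
bilabial          p         —       
alveolar          t         —       
retroflex         ʈ         ɖ       
palatal           c         ɟ       
uvular            q         ɢ       
Gaps, from front to back: bilabial lacks voiced (/b/); alveolar lacks voiced (/d/).

/b/, /d/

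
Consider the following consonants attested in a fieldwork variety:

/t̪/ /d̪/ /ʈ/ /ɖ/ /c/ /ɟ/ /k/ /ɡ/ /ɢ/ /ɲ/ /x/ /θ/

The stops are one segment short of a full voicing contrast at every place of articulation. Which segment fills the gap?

place of articulation  voiceless  voiced  
dental            t̪        d̪      
retroflex         ʈ         ɖ       
palatal           c         ɟ       
velar             k         ɡ       
uvular            —         ɢ       
The uvular row has no voiceless member, so the gap is the voiceless uvular stop /q/.

/q/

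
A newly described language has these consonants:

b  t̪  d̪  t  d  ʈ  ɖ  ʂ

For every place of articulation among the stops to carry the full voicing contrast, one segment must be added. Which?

place of articulation  voiceless  voiced  
bilabial          —         b       
dental            t̪        d̪      
alveolar          t         d       
retroflex         ʈ         ɖ       
The bilabial row has no voiceless member, so the gap is the voiceless bilabial stop /p/.

/p/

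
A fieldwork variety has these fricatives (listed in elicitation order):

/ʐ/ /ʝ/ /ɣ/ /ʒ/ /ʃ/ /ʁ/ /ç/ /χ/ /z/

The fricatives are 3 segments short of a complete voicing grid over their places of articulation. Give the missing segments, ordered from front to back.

alveolar: voiceless —, voiced /z/.
postalveolar: voiceless /ʃ/, voiced /ʒ/.
retroflex: voiceless —, voiced /ʐ/.
palatal: voiceless /ç/, voiced /ʝ/.
velar: voiceless —, voiced /ɣ/.
uvular: voiceless /χ/, voiced /ʁ/.
Gaps, from front to back: alveolar lacks voiceless (/s/); retroflex lacks voiceless (/ʂ/); velar lacks voiceless (/x/).

/s/, /ʂ/, /x/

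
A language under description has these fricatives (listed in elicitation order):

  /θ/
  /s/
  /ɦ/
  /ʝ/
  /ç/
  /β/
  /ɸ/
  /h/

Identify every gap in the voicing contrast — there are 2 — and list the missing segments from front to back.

/ð/, /z/

Voiceless: /ɸ/ (bilabial), /θ/ (dental), /s/ (alveolar), /ç/ (palatal), /h/ (glottal).
Voiced: /β/ (bilabial), /ʝ/ (palatal), /ɦ/ (glottal).
Gaps, from front to back: dental lacks voiced (/ð/); alveolar lacks voiced (/z/).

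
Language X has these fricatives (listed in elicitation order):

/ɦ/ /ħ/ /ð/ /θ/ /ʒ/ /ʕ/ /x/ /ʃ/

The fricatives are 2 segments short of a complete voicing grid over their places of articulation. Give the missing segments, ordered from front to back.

/ɣ/, /h/

place of articulation  voiceless  voiced  
dental            θ         ð       
postalveolar      ʃ         ʒ       
velar             x         —       
pharyngeal        ħ         ʕ       
glottal           —         ɦ       
Gaps, from front to back: velar lacks voiced (/ɣ/); glottal lacks voiceless (/h/).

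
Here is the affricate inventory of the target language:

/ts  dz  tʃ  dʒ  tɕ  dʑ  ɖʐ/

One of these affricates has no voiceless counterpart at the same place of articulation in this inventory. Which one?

Alveolar: /ts/ ~ /dz/
Postalveolar: /tʃ/ ~ /dʒ/
Alveolo-palatal: /tɕ/ ~ /dʑ/
Retroflex: only /ɖʐ/ (voiced); no voiceless partner.
So /ɖʐ/ is the unpaired segment.

/ɖʐ/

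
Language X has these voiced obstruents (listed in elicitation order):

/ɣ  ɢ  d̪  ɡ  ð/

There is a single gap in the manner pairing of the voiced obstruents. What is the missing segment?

dental: stop /d̪/, fricative /ð/.
velar: stop /ɡ/, fricative /ɣ/.
uvular: stop /ɢ/, fricative —.
The uvular row has no fricative member, so the gap is the uvular fricative /ʁ/.

/ʁ/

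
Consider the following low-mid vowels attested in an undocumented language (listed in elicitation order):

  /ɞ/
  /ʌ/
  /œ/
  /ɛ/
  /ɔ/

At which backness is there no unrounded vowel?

backness          unrounded  rounded 
front             ɛ         œ       
central           —         ɞ       
back              ʌ         ɔ       
Every backness has an unrounded member except central, where /ɜ/ would be expected.

central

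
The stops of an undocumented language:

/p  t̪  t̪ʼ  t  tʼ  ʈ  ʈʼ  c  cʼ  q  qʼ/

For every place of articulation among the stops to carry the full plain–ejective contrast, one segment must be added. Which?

/pʼ/

bilabial: plain /p/, ejective —.
dental: plain /t̪/, ejective /t̪ʼ/.
alveolar: plain /t/, ejective /tʼ/.
retroflex: plain /ʈ/, ejective /ʈʼ/.
palatal: plain /c/, ejective /cʼ/.
uvular: plain /q/, ejective /qʼ/.
The bilabial row has no ejective member, so the gap is the ejective bilabial stop /pʼ/.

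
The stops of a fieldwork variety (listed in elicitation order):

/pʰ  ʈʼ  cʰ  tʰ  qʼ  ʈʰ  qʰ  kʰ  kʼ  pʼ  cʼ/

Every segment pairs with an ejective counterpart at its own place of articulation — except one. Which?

Bilabial: /pʰ/ ~ /pʼ/
Retroflex: /ʈʰ/ ~ /ʈʼ/
Palatal: /cʰ/ ~ /cʼ/
Velar: /kʰ/ ~ /kʼ/
Uvular: /qʰ/ ~ /qʼ/
Alveolar: only /tʰ/ (aspirated); no ejective partner.
So /tʰ/ is the unpaired segment.

/tʰ/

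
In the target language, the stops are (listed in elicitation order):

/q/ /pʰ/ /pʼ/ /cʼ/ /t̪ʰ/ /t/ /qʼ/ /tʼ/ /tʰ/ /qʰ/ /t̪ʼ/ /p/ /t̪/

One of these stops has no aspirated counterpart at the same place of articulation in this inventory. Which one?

/cʼ/

Bilabial: /p/ ~ /pʰ/ ~ /pʼ/
Dental: /t̪/ ~ /t̪ʰ/ ~ /t̪ʼ/
Alveolar: /t/ ~ /tʰ/ ~ /tʼ/
Uvular: /q/ ~ /qʰ/ ~ /qʼ/
Palatal: only /cʼ/ (ejective); no aspirated partner.
So /cʼ/ is the unpaired segment.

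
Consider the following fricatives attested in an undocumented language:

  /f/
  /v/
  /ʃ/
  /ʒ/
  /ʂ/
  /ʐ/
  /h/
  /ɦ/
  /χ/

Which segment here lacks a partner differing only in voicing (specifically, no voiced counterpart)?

/χ/

Labiodental: /f/ ~ /v/
Postalveolar: /ʃ/ ~ /ʒ/
Retroflex: /ʂ/ ~ /ʐ/
Glottal: /h/ ~ /ɦ/
Uvular: only /χ/ (voiceless); no voiced partner.
So /χ/ is the unpaired segment.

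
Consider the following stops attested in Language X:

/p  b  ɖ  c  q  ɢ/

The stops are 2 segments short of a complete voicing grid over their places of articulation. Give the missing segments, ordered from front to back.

/ʈ/, /ɟ/

place of articulation  voiceless  voiced  
bilabial          p         b       
retroflex         —         ɖ       
palatal           c         —       
uvular            q         ɢ       
Gaps, from front to back: retroflex lacks voiceless (/ʈ/); palatal lacks voiced (/ɟ/).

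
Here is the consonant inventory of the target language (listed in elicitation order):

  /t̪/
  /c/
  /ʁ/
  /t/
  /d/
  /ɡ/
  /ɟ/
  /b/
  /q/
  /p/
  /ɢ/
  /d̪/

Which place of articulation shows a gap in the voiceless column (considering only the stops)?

place of articulation  voiceless  voiced  
bilabial          p         b       
dental            t̪        d̪      
alveolar          t         d       
palatal           c         ɟ       
velar             —         ɡ       
uvular            q         ɢ       
Every place of articulation has a voiceless member except velar, where /k/ would be expected.

velar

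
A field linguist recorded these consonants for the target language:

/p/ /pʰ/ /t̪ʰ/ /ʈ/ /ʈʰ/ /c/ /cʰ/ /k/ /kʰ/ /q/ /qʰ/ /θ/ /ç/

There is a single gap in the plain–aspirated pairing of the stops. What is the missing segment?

bilabial: plain /p/, aspirated /pʰ/.
dental: plain —, aspirated /t̪ʰ/.
retroflex: plain /ʈ/, aspirated /ʈʰ/.
palatal: plain /c/, aspirated /cʰ/.
velar: plain /k/, aspirated /kʰ/.
uvular: plain /q/, aspirated /qʰ/.
The dental row has no plain member, so the gap is the plain dental stop /t̪/.

/t̪/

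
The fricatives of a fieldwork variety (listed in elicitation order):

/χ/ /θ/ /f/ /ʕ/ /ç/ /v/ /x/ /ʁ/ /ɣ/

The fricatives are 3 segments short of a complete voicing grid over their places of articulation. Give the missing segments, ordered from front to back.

/ð/, /ʝ/, /ħ/

labiodental: voiceless /f/, voiced /v/.
dental: voiceless /θ/, voiced —.
palatal: voiceless /ç/, voiced —.
velar: voiceless /x/, voiced /ɣ/.
uvular: voiceless /χ/, voiced /ʁ/.
pharyngeal: voiceless —, voiced /ʕ/.
Gaps, from front to back: dental lacks voiced (/ð/); palatal lacks voiced (/ʝ/); pharyngeal lacks voiceless (/ħ/).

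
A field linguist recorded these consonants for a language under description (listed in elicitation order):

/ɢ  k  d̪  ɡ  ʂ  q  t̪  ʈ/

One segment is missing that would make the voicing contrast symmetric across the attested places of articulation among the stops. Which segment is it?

place of articulation  voiceless  voiced  
dental            t̪        d̪      
retroflex         ʈ         —       
velar             k         ɡ       
uvular            q         ɢ       
The retroflex row has no voiced member, so the gap is the voiced retroflex stop /ɖ/.

/ɖ/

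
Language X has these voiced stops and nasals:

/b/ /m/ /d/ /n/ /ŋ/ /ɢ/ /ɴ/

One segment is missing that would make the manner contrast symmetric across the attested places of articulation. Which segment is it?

/ɡ/

Oral stop: /b/ (bilabial), /d/ (alveolar), /ɢ/ (uvular).
Nasal: /m/ (bilabial), /n/ (alveolar), /ŋ/ (velar), /ɴ/ (uvular).
The velar row has no oral stop member, so the gap is the velar oral stop /ɡ/.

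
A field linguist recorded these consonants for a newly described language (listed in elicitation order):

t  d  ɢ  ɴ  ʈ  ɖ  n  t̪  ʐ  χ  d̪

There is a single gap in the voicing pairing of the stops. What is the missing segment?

/q/

Voiceless: /t̪/ (dental), /t/ (alveolar), /ʈ/ (retroflex).
Voiced: /d̪/ (dental), /d/ (alveolar), /ɖ/ (retroflex), /ɢ/ (uvular).
The uvular row has no voiceless member, so the gap is the voiceless uvular stop /q/.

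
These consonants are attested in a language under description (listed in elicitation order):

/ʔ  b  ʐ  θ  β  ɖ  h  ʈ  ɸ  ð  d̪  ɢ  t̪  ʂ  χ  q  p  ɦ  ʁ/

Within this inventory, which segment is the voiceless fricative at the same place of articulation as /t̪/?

/θ/

/t̪/ is a voiceless dental stop.
The voiceless fricative at the same place is a voiceless dental fricative — in this inventory, /θ/.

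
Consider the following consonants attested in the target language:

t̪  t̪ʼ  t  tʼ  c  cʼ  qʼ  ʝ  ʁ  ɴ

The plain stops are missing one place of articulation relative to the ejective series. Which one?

Plain: /t̪/ (dental), /t/ (alveolar), /c/ (palatal).
Ejective: /t̪ʼ/ (dental), /tʼ/ (alveolar), /cʼ/ (palatal), /qʼ/ (uvular).
Every place of articulation has a plain member except uvular, where /q/ would be expected.

uvular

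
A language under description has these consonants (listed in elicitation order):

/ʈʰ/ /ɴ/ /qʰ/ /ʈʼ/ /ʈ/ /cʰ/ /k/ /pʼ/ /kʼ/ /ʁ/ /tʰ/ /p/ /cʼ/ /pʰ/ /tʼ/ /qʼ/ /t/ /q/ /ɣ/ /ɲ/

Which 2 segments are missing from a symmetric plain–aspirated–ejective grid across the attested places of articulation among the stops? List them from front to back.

/c/, /kʰ/

Plain: /p/ (bilabial), /t/ (alveolar), /ʈ/ (retroflex), /k/ (velar), /q/ (uvular).
Aspirated: /pʰ/ (bilabial), /tʰ/ (alveolar), /ʈʰ/ (retroflex), /cʰ/ (palatal), /qʰ/ (uvular).
Ejective: /pʼ/ (bilabial), /tʼ/ (alveolar), /ʈʼ/ (retroflex), /cʼ/ (palatal), /kʼ/ (velar), /qʼ/ (uvular).
Gaps, from front to back: palatal lacks plain (/c/); velar lacks aspirated (/kʰ/).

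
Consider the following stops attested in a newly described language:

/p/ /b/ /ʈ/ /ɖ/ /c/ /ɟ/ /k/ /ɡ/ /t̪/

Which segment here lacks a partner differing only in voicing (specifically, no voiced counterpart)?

/t̪/

Bilabial: /p/ ~ /b/
Retroflex: /ʈ/ ~ /ɖ/
Palatal: /c/ ~ /ɟ/
Velar: /k/ ~ /ɡ/
Dental: only /t̪/ (voiceless); no voiced partner.
So /t̪/ is the unpaired segment.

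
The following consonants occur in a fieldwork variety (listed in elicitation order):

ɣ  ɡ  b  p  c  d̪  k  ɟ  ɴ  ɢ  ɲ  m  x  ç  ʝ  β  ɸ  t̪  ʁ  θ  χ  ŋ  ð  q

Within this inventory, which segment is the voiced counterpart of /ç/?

/ʝ/

/ç/ is a voiceless palatal fricative.
The voiced counterpart is a voiced palatal fricative — in this inventory, /ʝ/.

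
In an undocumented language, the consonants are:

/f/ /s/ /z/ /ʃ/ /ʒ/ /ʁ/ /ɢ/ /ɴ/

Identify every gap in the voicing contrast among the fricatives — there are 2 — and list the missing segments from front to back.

place of articulation  voiceless  voiced  
labiodental       f         —       
alveolar          s         z       
postalveolar      ʃ         ʒ       
uvular            —         ʁ       
Gaps, from front to back: labiodental lacks voiced (/v/); uvular lacks voiceless (/χ/).

/v/, /χ/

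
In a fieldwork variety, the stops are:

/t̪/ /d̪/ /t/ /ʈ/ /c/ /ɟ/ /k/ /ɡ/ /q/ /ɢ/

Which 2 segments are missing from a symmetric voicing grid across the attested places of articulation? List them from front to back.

/d/, /ɖ/

Voiceless: /t̪/ (dental), /t/ (alveolar), /ʈ/ (retroflex), /c/ (palatal), /k/ (velar), /q/ (uvular).
Voiced: /d̪/ (dental), /ɟ/ (palatal), /ɡ/ (velar), /ɢ/ (uvular).
Gaps, from front to back: alveolar lacks voiced (/d/); retroflex lacks voiced (/ɖ/).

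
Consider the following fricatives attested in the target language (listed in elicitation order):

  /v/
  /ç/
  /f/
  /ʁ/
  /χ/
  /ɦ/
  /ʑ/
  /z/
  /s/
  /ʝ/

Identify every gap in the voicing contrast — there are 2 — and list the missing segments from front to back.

labiodental: voiceless /f/, voiced /v/.
alveolar: voiceless /s/, voiced /z/.
alveolo-palatal: voiceless —, voiced /ʑ/.
palatal: voiceless /ç/, voiced /ʝ/.
uvular: voiceless /χ/, voiced /ʁ/.
glottal: voiceless —, voiced /ɦ/.
Gaps, from front to back: alveolo-palatal lacks voiceless (/ɕ/); glottal lacks voiceless (/h/).

/ɕ/, /h/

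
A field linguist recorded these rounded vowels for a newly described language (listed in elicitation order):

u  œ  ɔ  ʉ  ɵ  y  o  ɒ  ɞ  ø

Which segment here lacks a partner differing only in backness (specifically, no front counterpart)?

High: /y/ ~ /ʉ/ ~ /u/
High-mid: /ø/ ~ /ɵ/ ~ /o/
Low-mid: /œ/ ~ /ɞ/ ~ /ɔ/
Low: only /ɒ/ (back); no front partner.
So /ɒ/ is the unpaired segment.

/ɒ/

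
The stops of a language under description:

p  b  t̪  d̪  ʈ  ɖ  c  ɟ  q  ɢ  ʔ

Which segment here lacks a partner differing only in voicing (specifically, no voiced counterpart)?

/ʔ/

Bilabial: /p/ ~ /b/
Dental: /t̪/ ~ /d̪/
Retroflex: /ʈ/ ~ /ɖ/
Palatal: /c/ ~ /ɟ/
Uvular: /q/ ~ /ɢ/
Glottal: only /ʔ/ (voiceless); no voiced partner.
So /ʔ/ is the unpaired segment.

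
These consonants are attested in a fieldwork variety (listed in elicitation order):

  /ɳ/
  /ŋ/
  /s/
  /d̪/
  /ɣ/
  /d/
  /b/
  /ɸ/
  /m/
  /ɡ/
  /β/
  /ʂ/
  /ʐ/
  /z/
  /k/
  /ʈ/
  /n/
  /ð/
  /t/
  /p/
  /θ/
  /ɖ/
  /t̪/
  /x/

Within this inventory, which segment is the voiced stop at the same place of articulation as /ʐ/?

/ɖ/

/ʐ/ is a voiced retroflex fricative.
The voiced stop at the same place is a voiced retroflex stop — in this inventory, /ɖ/.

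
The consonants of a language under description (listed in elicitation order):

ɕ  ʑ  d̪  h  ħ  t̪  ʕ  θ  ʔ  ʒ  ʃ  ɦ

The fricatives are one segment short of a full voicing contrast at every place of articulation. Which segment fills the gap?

/ð/

place of articulation  voiceless  voiced  
dental            θ         —       
postalveolar      ʃ         ʒ       
alveolo-palatal   ɕ         ʑ       
pharyngeal        ħ         ʕ       
glottal           h         ɦ       
The dental row has no voiced member, so the gap is the voiced dental fricative /ð/.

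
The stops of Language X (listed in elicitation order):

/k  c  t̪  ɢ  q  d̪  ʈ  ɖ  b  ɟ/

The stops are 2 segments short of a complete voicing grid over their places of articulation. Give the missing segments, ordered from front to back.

/p/, /ɡ/

bilabial: voiceless —, voiced /b/.
dental: voiceless /t̪/, voiced /d̪/.
retroflex: voiceless /ʈ/, voiced /ɖ/.
palatal: voiceless /c/, voiced /ɟ/.
velar: voiceless /k/, voiced —.
uvular: voiceless /q/, voiced /ɢ/.
Gaps, from front to back: bilabial lacks voiceless (/p/); velar lacks voiced (/ɡ/).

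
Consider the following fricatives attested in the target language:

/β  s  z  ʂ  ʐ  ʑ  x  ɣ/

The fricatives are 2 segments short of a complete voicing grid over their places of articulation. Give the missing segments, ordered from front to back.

bilabial: voiceless —, voiced /β/.
alveolar: voiceless /s/, voiced /z/.
retroflex: voiceless /ʂ/, voiced /ʐ/.
alveolo-palatal: voiceless —, voiced /ʑ/.
velar: voiceless /x/, voiced /ɣ/.
Gaps, from front to back: bilabial lacks voiceless (/ɸ/); alveolo-palatal lacks voiceless (/ɕ/).

/ɸ/, /ɕ/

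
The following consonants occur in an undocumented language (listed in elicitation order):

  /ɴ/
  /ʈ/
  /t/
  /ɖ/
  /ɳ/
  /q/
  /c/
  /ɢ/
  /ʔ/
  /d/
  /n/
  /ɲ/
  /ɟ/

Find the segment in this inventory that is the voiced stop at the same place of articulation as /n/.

/d/

/n/ is an alveolar nasal.
The voiced stop at the same place is a voiced alveolar stop — in this inventory, /d/.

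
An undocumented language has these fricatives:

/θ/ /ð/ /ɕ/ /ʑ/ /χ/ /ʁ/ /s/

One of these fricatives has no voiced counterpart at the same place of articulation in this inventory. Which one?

Dental: /θ/ ~ /ð/
Alveolo-palatal: /ɕ/ ~ /ʑ/
Uvular: /χ/ ~ /ʁ/
Alveolar: only /s/ (voiceless); no voiced partner.
So /s/ is the unpaired segment.

/s/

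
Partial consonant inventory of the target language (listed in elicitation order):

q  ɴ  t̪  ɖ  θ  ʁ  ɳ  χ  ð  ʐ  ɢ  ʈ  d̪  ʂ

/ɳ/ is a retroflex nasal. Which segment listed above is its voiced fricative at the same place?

/ʐ/

The voiced fricative at the same place is a voiced retroflex fricative — in this inventory, /ʐ/.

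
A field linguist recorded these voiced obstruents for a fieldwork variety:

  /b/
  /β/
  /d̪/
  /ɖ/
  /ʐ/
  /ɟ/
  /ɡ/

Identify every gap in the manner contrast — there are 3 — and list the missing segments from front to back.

/ð/, /ʝ/, /ɣ/

bilabial: stop /b/, fricative /β/.
dental: stop /d̪/, fricative —.
retroflex: stop /ɖ/, fricative /ʐ/.
palatal: stop /ɟ/, fricative —.
velar: stop /ɡ/, fricative —.
Gaps, from front to back: dental lacks fricative (/ð/); palatal lacks fricative (/ʝ/); velar lacks fricative (/ɣ/).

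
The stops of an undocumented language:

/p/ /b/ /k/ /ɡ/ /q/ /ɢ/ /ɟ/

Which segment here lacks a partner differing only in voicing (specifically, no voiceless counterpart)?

Bilabial: /p/ ~ /b/
Velar: /k/ ~ /ɡ/
Uvular: /q/ ~ /ɢ/
Palatal: only /ɟ/ (voiced); no voiceless partner.
So /ɟ/ is the unpaired segment.

/ɟ/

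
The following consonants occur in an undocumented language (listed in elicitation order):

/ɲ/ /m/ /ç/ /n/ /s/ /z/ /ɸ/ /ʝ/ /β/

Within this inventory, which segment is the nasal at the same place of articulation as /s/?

/s/ is a voiceless alveolar fricative.
The nasal at the same place is an alveolar nasal — in this inventory, /n/.

/n/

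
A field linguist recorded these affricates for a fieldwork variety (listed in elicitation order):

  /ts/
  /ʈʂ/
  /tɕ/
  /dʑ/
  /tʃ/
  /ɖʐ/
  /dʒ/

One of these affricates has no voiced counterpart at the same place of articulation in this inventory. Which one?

/ts/

Postalveolar: /tʃ/ ~ /dʒ/
Retroflex: /ʈʂ/ ~ /ɖʐ/
Alveolo-palatal: /tɕ/ ~ /dʑ/
Alveolar: only /ts/ (voiceless); no voiced partner.
So /ts/ is the unpaired segment.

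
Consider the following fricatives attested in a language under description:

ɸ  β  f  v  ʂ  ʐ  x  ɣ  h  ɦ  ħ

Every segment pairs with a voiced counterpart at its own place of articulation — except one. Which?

Bilabial: /ɸ/ ~ /β/
Labiodental: /f/ ~ /v/
Retroflex: /ʂ/ ~ /ʐ/
Velar: /x/ ~ /ɣ/
Glottal: /h/ ~ /ɦ/
Pharyngeal: only /ħ/ (voiceless); no voiced partner.
So /ħ/ is the unpaired segment.

/ħ/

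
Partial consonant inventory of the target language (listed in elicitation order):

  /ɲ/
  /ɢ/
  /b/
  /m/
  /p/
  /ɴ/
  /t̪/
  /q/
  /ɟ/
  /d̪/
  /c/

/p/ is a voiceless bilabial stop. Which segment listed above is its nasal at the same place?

/m/

The nasal at the same place is a bilabial nasal — in this inventory, /m/.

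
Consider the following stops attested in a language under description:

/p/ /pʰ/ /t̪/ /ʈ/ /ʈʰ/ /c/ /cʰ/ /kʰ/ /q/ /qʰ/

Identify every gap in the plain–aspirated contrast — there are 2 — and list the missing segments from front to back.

/t̪ʰ/, /k/

place of articulation  plain     aspirated
bilabial          p         pʰ      
dental            t̪        —       
retroflex         ʈ         ʈʰ      
palatal           c         cʰ      
velar             —         kʰ      
uvular            q         qʰ      
Gaps, from front to back: dental lacks aspirated (/t̪ʰ/); velar lacks plain (/k/).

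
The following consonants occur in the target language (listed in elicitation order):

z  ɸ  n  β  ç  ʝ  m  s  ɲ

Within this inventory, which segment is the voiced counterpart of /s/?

/s/ is a voiceless alveolar fricative.
The voiced counterpart is a voiced alveolar fricative — in this inventory, /z/.

/z/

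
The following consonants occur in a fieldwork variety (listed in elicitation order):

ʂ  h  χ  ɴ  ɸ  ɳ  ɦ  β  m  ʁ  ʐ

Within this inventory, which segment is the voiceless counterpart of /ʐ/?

/ʂ/

/ʐ/ is a voiced retroflex fricative.
The voiceless counterpart is a voiceless retroflex fricative — in this inventory, /ʂ/.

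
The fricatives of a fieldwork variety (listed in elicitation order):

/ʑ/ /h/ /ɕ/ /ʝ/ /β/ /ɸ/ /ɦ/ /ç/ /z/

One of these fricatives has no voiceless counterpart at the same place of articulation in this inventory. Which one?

/z/

Bilabial: /ɸ/ ~ /β/
Alveolo-palatal: /ɕ/ ~ /ʑ/
Palatal: /ç/ ~ /ʝ/
Glottal: /h/ ~ /ɦ/
Alveolar: only /z/ (voiced); no voiceless partner.
So /z/ is the unpaired segment.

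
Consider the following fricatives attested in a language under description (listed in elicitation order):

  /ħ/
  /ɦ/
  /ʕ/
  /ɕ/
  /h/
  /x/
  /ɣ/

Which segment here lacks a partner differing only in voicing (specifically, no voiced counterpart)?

/ɕ/

Velar: /x/ ~ /ɣ/
Pharyngeal: /ħ/ ~ /ʕ/
Glottal: /h/ ~ /ɦ/
Alveolo-palatal: only /ɕ/ (voiceless); no voiced partner.
So /ɕ/ is the unpaired segment.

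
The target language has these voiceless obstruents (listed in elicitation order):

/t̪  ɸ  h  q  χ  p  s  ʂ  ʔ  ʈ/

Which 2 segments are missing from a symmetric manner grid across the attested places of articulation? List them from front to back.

place of articulation  stop      fricative
bilabial          p         ɸ       
dental            t̪        —       
alveolar          —         s       
retroflex         ʈ         ʂ       
uvular            q         χ       
glottal           ʔ         h       
Gaps, from front to back: dental lacks fricative (/θ/); alveolar lacks stop (/t/).

/θ/, /t/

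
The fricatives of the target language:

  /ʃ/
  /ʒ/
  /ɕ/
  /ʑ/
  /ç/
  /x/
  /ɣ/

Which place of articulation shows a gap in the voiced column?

postalveolar: voiceless /ʃ/, voiced /ʒ/.
alveolo-palatal: voiceless /ɕ/, voiced /ʑ/.
palatal: voiceless /ç/, voiced —.
velar: voiceless /x/, voiced /ɣ/.
Every place of articulation has a voiced member except palatal, where /ʝ/ would be expected.

palatal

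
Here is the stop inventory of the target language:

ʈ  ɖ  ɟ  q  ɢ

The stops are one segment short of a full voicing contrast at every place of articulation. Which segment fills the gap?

retroflex: voiceless /ʈ/, voiced /ɖ/.
palatal: voiceless —, voiced /ɟ/.
uvular: voiceless /q/, voiced /ɢ/.
The palatal row has no voiceless member, so the gap is the voiceless palatal stop /c/.

/c/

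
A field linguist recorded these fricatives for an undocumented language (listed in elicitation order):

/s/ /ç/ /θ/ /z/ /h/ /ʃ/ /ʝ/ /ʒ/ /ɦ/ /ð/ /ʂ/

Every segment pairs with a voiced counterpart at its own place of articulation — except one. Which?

Dental: /θ/ ~ /ð/
Alveolar: /s/ ~ /z/
Postalveolar: /ʃ/ ~ /ʒ/
Palatal: /ç/ ~ /ʝ/
Glottal: /h/ ~ /ɦ/
Retroflex: only /ʂ/ (voiceless); no voiced partner.
So /ʂ/ is the unpaired segment.

/ʂ/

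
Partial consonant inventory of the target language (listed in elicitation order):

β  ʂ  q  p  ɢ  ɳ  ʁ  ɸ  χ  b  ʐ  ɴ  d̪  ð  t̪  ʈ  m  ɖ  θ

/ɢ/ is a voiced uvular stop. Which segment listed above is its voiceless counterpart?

/q/

The voiceless counterpart is a voiceless uvular stop — in this inventory, /q/.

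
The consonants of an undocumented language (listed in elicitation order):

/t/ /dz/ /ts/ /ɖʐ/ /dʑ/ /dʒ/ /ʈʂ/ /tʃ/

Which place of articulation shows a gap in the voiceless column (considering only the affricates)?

alveolo-palatal

alveolar: voiceless /ts/, voiced /dz/.
postalveolar: voiceless /tʃ/, voiced /dʒ/.
retroflex: voiceless /ʈʂ/, voiced /ɖʐ/.
alveolo-palatal: voiceless —, voiced /dʑ/.
Every place of articulation has a voiceless member except alveolo-palatal, where /tɕ/ would be expected.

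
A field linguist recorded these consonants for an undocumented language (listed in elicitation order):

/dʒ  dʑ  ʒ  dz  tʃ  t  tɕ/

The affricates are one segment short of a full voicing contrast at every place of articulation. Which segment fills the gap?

Voiceless: /tʃ/ (postalveolar), /tɕ/ (alveolo-palatal).
Voiced: /dz/ (alveolar), /dʒ/ (postalveolar), /dʑ/ (alveolo-palatal).
The alveolar row has no voiceless member, so the gap is the voiceless alveolar affricate /ts/.

/ts/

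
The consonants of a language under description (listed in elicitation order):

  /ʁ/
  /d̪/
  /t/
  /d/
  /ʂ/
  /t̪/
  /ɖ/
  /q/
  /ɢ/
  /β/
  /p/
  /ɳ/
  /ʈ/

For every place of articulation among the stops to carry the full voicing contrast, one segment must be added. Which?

/b/

bilabial: voiceless /p/, voiced —.
dental: voiceless /t̪/, voiced /d̪/.
alveolar: voiceless /t/, voiced /d/.
retroflex: voiceless /ʈ/, voiced /ɖ/.
uvular: voiceless /q/, voiced /ɢ/.
The bilabial row has no voiced member, so the gap is the voiced bilabial stop /b/.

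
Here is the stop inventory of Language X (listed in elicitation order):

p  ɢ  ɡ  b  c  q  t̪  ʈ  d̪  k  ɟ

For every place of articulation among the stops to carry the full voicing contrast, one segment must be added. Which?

/ɖ/

bilabial: voiceless /p/, voiced /b/.
dental: voiceless /t̪/, voiced /d̪/.
retroflex: voiceless /ʈ/, voiced —.
palatal: voiceless /c/, voiced /ɟ/.
velar: voiceless /k/, voiced /ɡ/.
uvular: voiceless /q/, voiced /ɢ/.
The retroflex row has no voiced member, so the gap is the voiced retroflex stop /ɖ/.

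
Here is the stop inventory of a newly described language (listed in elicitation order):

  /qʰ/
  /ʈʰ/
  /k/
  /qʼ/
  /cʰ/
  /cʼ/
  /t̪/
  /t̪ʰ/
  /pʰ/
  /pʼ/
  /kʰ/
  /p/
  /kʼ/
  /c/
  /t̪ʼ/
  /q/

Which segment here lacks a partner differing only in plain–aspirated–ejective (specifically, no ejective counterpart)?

/ʈʰ/

Bilabial: /p/ ~ /pʰ/ ~ /pʼ/
Dental: /t̪/ ~ /t̪ʰ/ ~ /t̪ʼ/
Palatal: /c/ ~ /cʰ/ ~ /cʼ/
Velar: /k/ ~ /kʰ/ ~ /kʼ/
Uvular: /q/ ~ /qʰ/ ~ /qʼ/
Retroflex: only /ʈʰ/ (aspirated); no ejective partner.
So /ʈʰ/ is the unpaired segment.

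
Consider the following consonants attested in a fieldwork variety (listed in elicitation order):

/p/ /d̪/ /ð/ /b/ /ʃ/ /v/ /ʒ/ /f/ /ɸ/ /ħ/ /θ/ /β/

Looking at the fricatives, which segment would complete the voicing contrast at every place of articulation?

/ʕ/

place of articulation  voiceless  voiced  
bilabial          ɸ         β       
labiodental       f         v       
dental            θ         ð       
postalveolar      ʃ         ʒ       
pharyngeal        ħ         —       
The pharyngeal row has no voiced member, so the gap is the voiced pharyngeal fricative /ʕ/.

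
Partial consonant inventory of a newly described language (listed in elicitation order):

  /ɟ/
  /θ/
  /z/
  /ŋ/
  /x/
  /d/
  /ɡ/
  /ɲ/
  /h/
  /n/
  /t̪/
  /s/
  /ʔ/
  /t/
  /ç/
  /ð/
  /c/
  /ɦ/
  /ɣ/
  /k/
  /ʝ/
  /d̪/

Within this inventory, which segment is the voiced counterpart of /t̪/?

/t̪/ is a voiceless dental stop.
The voiced counterpart is a voiced dental stop — in this inventory, /d̪/.

/d̪/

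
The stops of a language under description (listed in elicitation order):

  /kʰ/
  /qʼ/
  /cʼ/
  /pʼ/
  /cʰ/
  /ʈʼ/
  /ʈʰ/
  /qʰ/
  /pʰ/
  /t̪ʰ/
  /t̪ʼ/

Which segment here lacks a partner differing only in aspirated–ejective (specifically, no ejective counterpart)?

Bilabial: /pʰ/ ~ /pʼ/
Dental: /t̪ʰ/ ~ /t̪ʼ/
Retroflex: /ʈʰ/ ~ /ʈʼ/
Palatal: /cʰ/ ~ /cʼ/
Uvular: /qʰ/ ~ /qʼ/
Velar: only /kʰ/ (aspirated); no ejective partner.
So /kʰ/ is the unpaired segment.

/kʰ/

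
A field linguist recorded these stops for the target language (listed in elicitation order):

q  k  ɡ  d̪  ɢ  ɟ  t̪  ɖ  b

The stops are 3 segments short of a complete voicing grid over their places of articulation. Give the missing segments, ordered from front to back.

place of articulation  voiceless  voiced  
bilabial          —         b       
dental            t̪        d̪      
retroflex         —         ɖ       
palatal           —         ɟ       
velar             k         ɡ       
uvular            q         ɢ       
Gaps, from front to back: bilabial lacks voiceless (/p/); retroflex lacks voiceless (/ʈ/); palatal lacks voiceless (/c/).

/p/, /ʈ/, /c/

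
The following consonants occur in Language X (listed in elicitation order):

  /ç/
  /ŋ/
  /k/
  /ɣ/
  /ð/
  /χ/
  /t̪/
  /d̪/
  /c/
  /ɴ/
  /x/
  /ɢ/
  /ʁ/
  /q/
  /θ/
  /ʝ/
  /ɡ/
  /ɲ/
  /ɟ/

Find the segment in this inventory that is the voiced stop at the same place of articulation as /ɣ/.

/ɣ/ is a voiced velar fricative.
The voiced stop at the same place is a voiced velar stop — in this inventory, /ɡ/.

/ɡ/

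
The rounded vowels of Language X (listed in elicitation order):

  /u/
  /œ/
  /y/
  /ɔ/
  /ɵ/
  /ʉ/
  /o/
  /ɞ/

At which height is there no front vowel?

Front: /y/ (high), /œ/ (low-mid).
Central: /ʉ/ (high), /ɵ/ (high-mid), /ɞ/ (low-mid).
Back: /u/ (high), /o/ (high-mid), /ɔ/ (low-mid).
Every height has a front member except high-mid, where /ø/ would be expected.

high-mid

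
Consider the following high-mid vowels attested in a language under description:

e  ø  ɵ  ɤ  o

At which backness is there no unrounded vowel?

central

backness          unrounded  rounded 
front             e         ø       
central           —         ɵ       
back              ɤ         o       
Every backness has an unrounded member except central, where /ɘ/ would be expected.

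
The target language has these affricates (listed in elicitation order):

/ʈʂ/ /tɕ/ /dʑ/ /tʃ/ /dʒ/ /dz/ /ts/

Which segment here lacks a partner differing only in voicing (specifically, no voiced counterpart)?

Alveolar: /ts/ ~ /dz/
Postalveolar: /tʃ/ ~ /dʒ/
Alveolo-palatal: /tɕ/ ~ /dʑ/
Retroflex: only /ʈʂ/ (voiceless); no voiced partner.
So /ʈʂ/ is the unpaired segment.

/ʈʂ/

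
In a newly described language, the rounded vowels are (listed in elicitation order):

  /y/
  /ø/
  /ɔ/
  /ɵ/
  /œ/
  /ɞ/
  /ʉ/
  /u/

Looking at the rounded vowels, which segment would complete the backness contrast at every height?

Front: /y/ (high), /ø/ (high-mid), /œ/ (low-mid).
Central: /ʉ/ (high), /ɵ/ (high-mid), /ɞ/ (low-mid).
Back: /u/ (high), /ɔ/ (low-mid).
The high-mid row has no back member, so the gap is the high-mid back rounded vowel /o/.

/o/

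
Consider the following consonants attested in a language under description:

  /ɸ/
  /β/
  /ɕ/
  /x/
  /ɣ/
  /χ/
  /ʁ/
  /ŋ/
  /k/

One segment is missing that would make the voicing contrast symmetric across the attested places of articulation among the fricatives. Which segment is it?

bilabial: voiceless /ɸ/, voiced /β/.
alveolo-palatal: voiceless /ɕ/, voiced —.
velar: voiceless /x/, voiced /ɣ/.
uvular: voiceless /χ/, voiced /ʁ/.
The alveolo-palatal row has no voiced member, so the gap is the voiced alveolo-palatal fricative /ʑ/.

/ʑ/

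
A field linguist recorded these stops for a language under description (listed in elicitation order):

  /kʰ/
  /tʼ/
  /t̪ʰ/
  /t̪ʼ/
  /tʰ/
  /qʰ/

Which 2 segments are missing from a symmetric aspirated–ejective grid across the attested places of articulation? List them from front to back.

/kʼ/, /qʼ/

Aspirated: /t̪ʰ/ (dental), /tʰ/ (alveolar), /kʰ/ (velar), /qʰ/ (uvular).
Ejective: /t̪ʼ/ (dental), /tʼ/ (alveolar).
Gaps, from front to back: velar lacks ejective (/kʼ/); uvular lacks ejective (/qʼ/).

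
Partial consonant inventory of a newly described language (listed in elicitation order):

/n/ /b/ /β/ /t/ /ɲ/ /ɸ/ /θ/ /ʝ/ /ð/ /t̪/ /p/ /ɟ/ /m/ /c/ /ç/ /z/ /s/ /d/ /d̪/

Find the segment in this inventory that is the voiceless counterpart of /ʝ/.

/ʝ/ is a voiced palatal fricative.
The voiceless counterpart is a voiceless palatal fricative — in this inventory, /ç/.

/ç/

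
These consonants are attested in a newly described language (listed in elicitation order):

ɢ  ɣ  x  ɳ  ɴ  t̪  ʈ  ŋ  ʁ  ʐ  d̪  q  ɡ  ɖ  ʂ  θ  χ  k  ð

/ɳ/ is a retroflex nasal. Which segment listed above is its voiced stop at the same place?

The voiced stop at the same place is a voiced retroflex stop — in this inventory, /ɖ/.

/ɖ/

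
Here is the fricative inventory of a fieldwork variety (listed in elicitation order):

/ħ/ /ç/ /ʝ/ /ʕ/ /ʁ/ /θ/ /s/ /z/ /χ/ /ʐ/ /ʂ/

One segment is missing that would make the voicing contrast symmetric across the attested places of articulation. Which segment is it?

dental: voiceless /θ/, voiced —.
alveolar: voiceless /s/, voiced /z/.
retroflex: voiceless /ʂ/, voiced /ʐ/.
palatal: voiceless /ç/, voiced /ʝ/.
uvular: voiceless /χ/, voiced /ʁ/.
pharyngeal: voiceless /ħ/, voiced /ʕ/.
The dental row has no voiced member, so the gap is the voiced dental fricative /ð/.

/ð/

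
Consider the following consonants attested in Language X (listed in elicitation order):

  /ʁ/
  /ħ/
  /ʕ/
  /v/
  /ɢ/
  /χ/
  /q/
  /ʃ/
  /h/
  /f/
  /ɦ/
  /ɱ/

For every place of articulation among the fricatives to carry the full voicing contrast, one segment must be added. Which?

labiodental: voiceless /f/, voiced /v/.
postalveolar: voiceless /ʃ/, voiced —.
uvular: voiceless /χ/, voiced /ʁ/.
pharyngeal: voiceless /ħ/, voiced /ʕ/.
glottal: voiceless /h/, voiced /ɦ/.
The postalveolar row has no voiced member, so the gap is the voiced postalveolar fricative /ʒ/.

/ʒ/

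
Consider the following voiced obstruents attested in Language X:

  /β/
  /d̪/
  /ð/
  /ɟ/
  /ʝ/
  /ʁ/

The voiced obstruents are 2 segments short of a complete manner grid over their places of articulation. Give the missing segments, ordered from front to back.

place of articulation  stop      fricative
bilabial          —         β       
dental            d̪        ð       
palatal           ɟ         ʝ       
uvular            —         ʁ       
Gaps, from front to back: bilabial lacks stop (/b/); uvular lacks stop (/ɢ/).

/b/, /ɢ/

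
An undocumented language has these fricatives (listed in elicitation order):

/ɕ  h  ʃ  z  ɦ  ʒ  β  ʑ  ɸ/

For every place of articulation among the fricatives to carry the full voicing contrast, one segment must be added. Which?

Voiceless: /ɸ/ (bilabial), /ʃ/ (postalveolar), /ɕ/ (alveolo-palatal), /h/ (glottal).
Voiced: /β/ (bilabial), /z/ (alveolar), /ʒ/ (postalveolar), /ʑ/ (alveolo-palatal), /ɦ/ (glottal).
The alveolar row has no voiceless member, so the gap is the voiceless alveolar fricative /s/.

/s/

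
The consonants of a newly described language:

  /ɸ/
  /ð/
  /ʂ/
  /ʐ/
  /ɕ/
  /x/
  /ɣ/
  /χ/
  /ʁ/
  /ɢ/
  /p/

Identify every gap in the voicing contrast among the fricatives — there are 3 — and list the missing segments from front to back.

bilabial: voiceless /ɸ/, voiced —.
dental: voiceless —, voiced /ð/.
retroflex: voiceless /ʂ/, voiced /ʐ/.
alveolo-palatal: voiceless /ɕ/, voiced —.
velar: voiceless /x/, voiced /ɣ/.
uvular: voiceless /χ/, voiced /ʁ/.
Gaps, from front to back: bilabial lacks voiced (/β/); dental lacks voiceless (/θ/); alveolo-palatal lacks voiced (/ʑ/).

/β/, /θ/, /ʑ/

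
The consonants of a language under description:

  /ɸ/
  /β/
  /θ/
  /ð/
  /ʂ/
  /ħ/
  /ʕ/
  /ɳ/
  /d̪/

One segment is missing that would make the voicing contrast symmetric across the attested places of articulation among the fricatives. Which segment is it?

/ʐ/

place of articulation  voiceless  voiced  
bilabial          ɸ         β       
dental            θ         ð       
retroflex         ʂ         —       
pharyngeal        ħ         ʕ       
The retroflex row has no voiced member, so the gap is the voiced retroflex fricative /ʐ/.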